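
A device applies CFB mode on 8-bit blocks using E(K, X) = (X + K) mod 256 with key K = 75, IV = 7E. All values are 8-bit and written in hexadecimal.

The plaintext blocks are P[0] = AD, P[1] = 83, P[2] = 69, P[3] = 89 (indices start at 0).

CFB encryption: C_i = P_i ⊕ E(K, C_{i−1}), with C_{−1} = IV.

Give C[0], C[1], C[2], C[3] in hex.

C[0] = 5E, C[1] = 50, C[2] = AC, C[3] = A8

C[0]: E(K, 7E) = F3; AD ⊕ F3 = 5E.
C[1]: E(K, 5E) = D3; 83 ⊕ D3 = 50.
C[2]: E(K, 50) = C5; 69 ⊕ C5 = AC.
C[3]: E(K, AC) = 21; 89 ⊕ 21 = A8.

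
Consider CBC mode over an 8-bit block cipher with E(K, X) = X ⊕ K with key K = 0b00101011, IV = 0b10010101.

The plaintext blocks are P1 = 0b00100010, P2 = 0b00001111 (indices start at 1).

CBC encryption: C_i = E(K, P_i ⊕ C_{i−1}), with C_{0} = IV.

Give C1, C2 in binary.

C1 = 0b10011100, C2 = 0b10111000

C1: P1 ⊕ 0b10010101 = 0b10110111; E(K, 0b10110111) = 0b10011100.
C2: P2 ⊕ 0b10011100 = 0b10010011; E(K, 0b10010011) = 0b10111000.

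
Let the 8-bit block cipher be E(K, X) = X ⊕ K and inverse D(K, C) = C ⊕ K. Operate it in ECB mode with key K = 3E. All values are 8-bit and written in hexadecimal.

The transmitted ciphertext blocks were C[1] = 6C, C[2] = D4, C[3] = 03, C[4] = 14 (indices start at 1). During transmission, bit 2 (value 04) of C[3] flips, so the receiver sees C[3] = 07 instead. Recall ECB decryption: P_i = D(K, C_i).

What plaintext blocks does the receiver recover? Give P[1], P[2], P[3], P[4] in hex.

P[1] = 52, P[2] = EA, P[3] = 39, P[4] = 2A

Only C[3] changed, to 07. In ECB, a change in C_i affects only P_i. Decrypting the received ciphertext:
P[1]: D(K, 6C) = 52.
P[2]: D(K, D4) = EA.
P[3]: D(K, 07) = 39.
P[4]: D(K, 14) = 2A.
Blocks that differ from the original plaintext: P[3].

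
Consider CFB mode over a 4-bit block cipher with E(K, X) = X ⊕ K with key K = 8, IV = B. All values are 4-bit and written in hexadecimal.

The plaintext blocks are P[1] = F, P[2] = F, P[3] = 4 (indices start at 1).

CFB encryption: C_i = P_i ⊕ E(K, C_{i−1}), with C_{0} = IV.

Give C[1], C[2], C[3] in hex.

C[1] = C, C[2] = B, C[3] = 7

C[1]: E(K, B) = 3; F ⊕ 3 = C.
C[2]: E(K, C) = 4; F ⊕ 4 = B.
C[3]: E(K, B) = 3; 4 ⊕ 3 = 7.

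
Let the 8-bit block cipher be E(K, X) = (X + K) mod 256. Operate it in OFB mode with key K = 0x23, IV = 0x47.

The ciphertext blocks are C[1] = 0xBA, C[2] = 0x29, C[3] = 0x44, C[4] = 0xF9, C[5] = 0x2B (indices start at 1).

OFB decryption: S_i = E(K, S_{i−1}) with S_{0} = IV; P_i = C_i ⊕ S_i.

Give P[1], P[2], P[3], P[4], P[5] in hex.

P[1]: S = E(K, 0x47) = 0x6A; 0xBA ⊕ 0x6A = 0xD0.
P[2]: S = E(K, 0x6A) = 0x8D; 0x29 ⊕ 0x8D = 0xA4.
P[3]: S = E(K, 0x8D) = 0xB0; 0x44 ⊕ 0xB0 = 0xF4.
P[4]: S = E(K, 0xB0) = 0xD3; 0xF9 ⊕ 0xD3 = 0x2A.
P[5]: S = E(K, 0xD3) = 0xF6; 0x2B ⊕ 0xF6 = 0xDD.

P[1] = 0xD0, P[2] = 0xA4, P[3] = 0xF4, P[4] = 0x2A, P[5] = 0xDD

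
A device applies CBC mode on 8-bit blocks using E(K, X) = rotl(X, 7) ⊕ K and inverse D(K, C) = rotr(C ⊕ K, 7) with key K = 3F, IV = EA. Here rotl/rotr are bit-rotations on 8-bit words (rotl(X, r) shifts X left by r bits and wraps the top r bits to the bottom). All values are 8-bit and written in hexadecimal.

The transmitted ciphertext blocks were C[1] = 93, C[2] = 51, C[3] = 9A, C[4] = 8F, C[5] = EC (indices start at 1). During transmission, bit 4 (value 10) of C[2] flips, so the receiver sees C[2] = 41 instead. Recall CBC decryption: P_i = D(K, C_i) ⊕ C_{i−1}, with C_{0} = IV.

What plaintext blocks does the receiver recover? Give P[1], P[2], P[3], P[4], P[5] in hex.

Only C[2] changed, to 41. In CBC, a change in C_i garbles P_i and flips the same bit in P_{i+1}. Decrypting the received ciphertext:
P[1]: D(K, 93) = 59; 59 ⊕ EA = B3.
P[2]: D(K, 41) = FC; FC ⊕ 93 = 6F.
P[3]: D(K, 9A) = 4B; 4B ⊕ 41 = 0A.
P[4]: D(K, 8F) = 61; 61 ⊕ 9A = FB.
P[5]: D(K, EC) = A7; A7 ⊕ 8F = 28.
Blocks that differ from the original plaintext: P[2], P[3].

P[1] = B3, P[2] = 6F, P[3] = 0A, P[4] = FB, P[5] = 28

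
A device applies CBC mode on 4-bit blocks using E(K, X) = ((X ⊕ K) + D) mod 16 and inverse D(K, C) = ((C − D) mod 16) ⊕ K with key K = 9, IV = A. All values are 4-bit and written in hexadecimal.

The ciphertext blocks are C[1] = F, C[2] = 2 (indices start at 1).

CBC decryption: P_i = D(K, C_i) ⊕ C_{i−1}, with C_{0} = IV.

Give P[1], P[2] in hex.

P[1]: D(K, F) = B; B ⊕ A = 1.
P[2]: D(K, 2) = C; C ⊕ F = 3.

P[1] = 1, P[2] = 3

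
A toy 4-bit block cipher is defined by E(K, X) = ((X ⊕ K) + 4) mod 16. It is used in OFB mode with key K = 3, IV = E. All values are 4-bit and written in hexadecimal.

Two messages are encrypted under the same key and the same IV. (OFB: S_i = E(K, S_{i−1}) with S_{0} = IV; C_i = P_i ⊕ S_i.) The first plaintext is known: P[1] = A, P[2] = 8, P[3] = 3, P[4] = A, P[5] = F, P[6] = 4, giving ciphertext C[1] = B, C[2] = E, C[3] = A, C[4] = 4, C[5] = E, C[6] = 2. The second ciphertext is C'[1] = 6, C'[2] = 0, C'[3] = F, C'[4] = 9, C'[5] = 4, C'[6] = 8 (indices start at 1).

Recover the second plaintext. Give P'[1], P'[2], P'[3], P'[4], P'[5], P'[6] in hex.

P'[1] = 7, P'[2] = 6, P'[3] = 6, P'[4] = 7, P'[5] = 5, P'[6] = E

In OFB with a reused IV, both messages share the same keystream S_i, so C_i ⊕ C'_i = P_i ⊕ P'_i and thus P'_i = P_i ⊕ C_i ⊕ C'_i.
P'[1]: A ⊕ B ⊕ 6 = 7.
P'[2]: 8 ⊕ E ⊕ 0 = 6.
P'[3]: 3 ⊕ A ⊕ F = 6.
P'[4]: A ⊕ 4 ⊕ 9 = 7.
P'[5]: F ⊕ E ⊕ 4 = 5.
P'[6]: 4 ⊕ 2 ⊕ 8 = E.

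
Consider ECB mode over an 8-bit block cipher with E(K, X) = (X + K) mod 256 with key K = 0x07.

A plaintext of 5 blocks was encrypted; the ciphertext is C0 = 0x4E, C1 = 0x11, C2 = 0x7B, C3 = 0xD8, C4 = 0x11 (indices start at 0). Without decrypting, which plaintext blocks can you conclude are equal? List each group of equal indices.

ECB encrypts each block independently with the same key, so equal ciphertext blocks imply equal plaintext blocks.
C1 = C4 = 0x11, so P1 = P4.

P1 = P4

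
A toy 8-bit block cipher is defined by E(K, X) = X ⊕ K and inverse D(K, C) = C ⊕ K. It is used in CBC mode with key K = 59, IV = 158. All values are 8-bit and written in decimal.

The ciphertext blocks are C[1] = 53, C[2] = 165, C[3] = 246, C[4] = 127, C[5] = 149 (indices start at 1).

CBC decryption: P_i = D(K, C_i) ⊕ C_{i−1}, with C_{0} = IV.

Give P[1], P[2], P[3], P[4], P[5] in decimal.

P[1] = 144, P[2] = 171, P[3] = 104, P[4] = 178, P[5] = 209

P[1]: D(K, 53) = 14; 14 ⊕ 158 = 144.
P[2]: D(K, 165) = 158; 158 ⊕ 53 = 171.
P[3]: D(K, 246) = 205; 205 ⊕ 165 = 104.
P[4]: D(K, 127) = 68; 68 ⊕ 246 = 178.
P[5]: D(K, 149) = 174; 174 ⊕ 127 = 209.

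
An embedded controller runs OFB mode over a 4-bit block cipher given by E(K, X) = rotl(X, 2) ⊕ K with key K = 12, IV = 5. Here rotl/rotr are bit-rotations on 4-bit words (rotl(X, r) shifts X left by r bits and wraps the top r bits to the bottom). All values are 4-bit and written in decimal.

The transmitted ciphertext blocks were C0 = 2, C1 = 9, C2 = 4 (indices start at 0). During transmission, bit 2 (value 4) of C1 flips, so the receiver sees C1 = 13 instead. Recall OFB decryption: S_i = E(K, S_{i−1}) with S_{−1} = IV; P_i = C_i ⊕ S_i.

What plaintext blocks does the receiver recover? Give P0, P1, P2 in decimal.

Only C1 changed, to 13. In OFB, a change in C_i flips the same bit in P_i only; the keystream is unaffected. Decrypting the received ciphertext:
P0: S = E(K, 5) = 9; 2 ⊕ 9 = 11.
P1: S = E(K, 9) = 10; 13 ⊕ 10 = 7.
P2: S = E(K, 10) = 6; 4 ⊕ 6 = 2.
Blocks that differ from the original plaintext: P1.

P0 = 11, P1 = 7, P2 = 2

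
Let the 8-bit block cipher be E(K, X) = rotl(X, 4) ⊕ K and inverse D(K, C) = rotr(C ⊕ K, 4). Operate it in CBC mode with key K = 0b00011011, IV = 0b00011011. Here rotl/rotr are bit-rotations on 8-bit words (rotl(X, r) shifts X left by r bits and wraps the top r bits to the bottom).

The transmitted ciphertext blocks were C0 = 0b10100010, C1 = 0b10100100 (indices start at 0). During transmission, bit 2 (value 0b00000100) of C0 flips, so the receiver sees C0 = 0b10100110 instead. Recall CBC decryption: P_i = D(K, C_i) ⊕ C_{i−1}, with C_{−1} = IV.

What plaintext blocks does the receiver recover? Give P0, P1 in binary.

Only C0 changed, to 0b10100110. In CBC, a change in C_i garbles P_i and flips the same bit in P_{i+1}. Decrypting the received ciphertext:
P0: D(K, 0b10100110) = 0b11011011; 0b11011011 ⊕ 0b00011011 = 0b11000000.
P1: D(K, 0b10100100) = 0b11111011; 0b11111011 ⊕ 0b10100110 = 0b01011101.
Blocks that differ from the original plaintext: P0, P1.

P0 = 0b11000000, P1 = 0b01011101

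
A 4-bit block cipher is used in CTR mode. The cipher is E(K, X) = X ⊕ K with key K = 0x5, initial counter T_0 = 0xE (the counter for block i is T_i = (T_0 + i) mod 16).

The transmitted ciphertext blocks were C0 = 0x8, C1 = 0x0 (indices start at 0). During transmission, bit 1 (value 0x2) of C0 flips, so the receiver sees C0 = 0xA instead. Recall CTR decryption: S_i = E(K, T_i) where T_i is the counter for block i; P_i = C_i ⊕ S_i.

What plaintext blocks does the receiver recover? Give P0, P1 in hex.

Only C0 changed, to 0xA. In CTR, a change in C_i flips the same bit in P_i only; the keystream is unaffected. Decrypting the received ciphertext:
P0: T = 0xE, S = E(K, T) = 0xB; 0xA ⊕ 0xB = 0x1.
P1: T = 0xF, S = E(K, T) = 0xA; 0x0 ⊕ 0xA = 0xA.
Blocks that differ from the original plaintext: P0.

P0 = 0x1, P1 = 0xA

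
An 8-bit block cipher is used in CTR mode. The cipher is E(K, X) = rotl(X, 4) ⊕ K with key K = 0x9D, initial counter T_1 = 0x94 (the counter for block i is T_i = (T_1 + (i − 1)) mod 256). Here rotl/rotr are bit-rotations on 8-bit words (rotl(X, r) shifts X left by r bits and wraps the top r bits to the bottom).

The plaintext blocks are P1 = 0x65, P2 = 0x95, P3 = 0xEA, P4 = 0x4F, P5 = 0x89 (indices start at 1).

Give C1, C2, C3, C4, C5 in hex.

CTR encryption: S_i = E(K, T_i) where T_i is the counter for block i; C_i = P_i ⊕ S_i.
C1: T = 0x94, S = E(K, T) = 0xD4; 0x65 ⊕ 0xD4 = 0xB1.
C2: T = 0x95, S = E(K, T) = 0xC4; 0x95 ⊕ 0xC4 = 0x51.
C3: T = 0x96, S = E(K, T) = 0xF4; 0xEA ⊕ 0xF4 = 0x1E.
C4: T = 0x97, S = E(K, T) = 0xE4; 0x4F ⊕ 0xE4 = 0xAB.
C5: T = 0x98, S = E(K, T) = 0x14; 0x89 ⊕ 0x14 = 0x9D.

C1 = 0xB1, C2 = 0x51, C3 = 0x1E, C4 = 0xAB, C5 = 0x9D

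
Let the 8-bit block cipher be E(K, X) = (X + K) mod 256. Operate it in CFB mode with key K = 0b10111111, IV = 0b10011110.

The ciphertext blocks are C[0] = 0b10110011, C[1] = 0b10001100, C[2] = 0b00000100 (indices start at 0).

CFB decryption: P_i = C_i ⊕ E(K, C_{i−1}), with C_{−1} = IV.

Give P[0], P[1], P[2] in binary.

P[0] = 0b11101110, P[1] = 0b11111110, P[2] = 0b01001111

P[0]: E(K, 0b10011110) = 0b01011101; 0b10110011 ⊕ 0b01011101 = 0b11101110.
P[1]: E(K, 0b10110011) = 0b01110010; 0b10001100 ⊕ 0b01110010 = 0b11111110.
P[2]: E(K, 0b10001100) = 0b01001011; 0b00000100 ⊕ 0b01001011 = 0b01001111.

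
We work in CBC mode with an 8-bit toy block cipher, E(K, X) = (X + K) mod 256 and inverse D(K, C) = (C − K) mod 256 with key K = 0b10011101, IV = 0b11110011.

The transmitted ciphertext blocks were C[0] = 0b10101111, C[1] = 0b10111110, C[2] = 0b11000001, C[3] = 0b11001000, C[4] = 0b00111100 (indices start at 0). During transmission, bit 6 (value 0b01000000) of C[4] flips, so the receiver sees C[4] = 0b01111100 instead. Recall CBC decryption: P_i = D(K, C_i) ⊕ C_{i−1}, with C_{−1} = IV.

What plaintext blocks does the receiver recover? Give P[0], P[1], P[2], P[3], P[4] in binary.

P[0] = 0b11100001, P[1] = 0b10001110, P[2] = 0b10011010, P[3] = 0b11101010, P[4] = 0b00010111

Only C[4] changed, to 0b01111100. In CBC, a change in C_i garbles P_i and flips the same bit in P_{i+1}. Decrypting the received ciphertext:
P[0]: D(K, 0b10101111) = 0b00010010; 0b00010010 ⊕ 0b11110011 = 0b11100001.
P[1]: D(K, 0b10111110) = 0b00100001; 0b00100001 ⊕ 0b10101111 = 0b10001110.
P[2]: D(K, 0b11000001) = 0b00100100; 0b00100100 ⊕ 0b10111110 = 0b10011010.
P[3]: D(K, 0b11001000) = 0b00101011; 0b00101011 ⊕ 0b11000001 = 0b11101010.
P[4]: D(K, 0b01111100) = 0b11011111; 0b11011111 ⊕ 0b11001000 = 0b00010111.
Blocks that differ from the original plaintext: P[4].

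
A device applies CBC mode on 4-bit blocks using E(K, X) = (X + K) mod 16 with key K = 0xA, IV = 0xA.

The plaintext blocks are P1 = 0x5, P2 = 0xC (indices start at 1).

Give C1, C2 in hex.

C1 = 0x9, C2 = 0xF

CBC encryption: C_i = E(K, P_i ⊕ C_{i−1}), with C_{0} = IV.
C1: P1 ⊕ 0xA = 0xF; E(K, 0xF) = 0x9.
C2: P2 ⊕ 0x9 = 0x5; E(K, 0x5) = 0xF.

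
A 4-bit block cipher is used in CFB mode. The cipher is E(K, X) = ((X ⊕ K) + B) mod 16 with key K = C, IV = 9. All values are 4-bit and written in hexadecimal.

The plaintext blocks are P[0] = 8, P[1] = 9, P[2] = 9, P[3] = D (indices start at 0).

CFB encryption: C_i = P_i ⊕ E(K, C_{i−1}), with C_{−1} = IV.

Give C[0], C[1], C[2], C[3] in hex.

C[0] = 8, C[1] = 6, C[2] = C, C[3] = 6

C[0]: E(K, 9) = 0; 8 ⊕ 0 = 8.
C[1]: E(K, 8) = F; 9 ⊕ F = 6.
C[2]: E(K, 6) = 5; 9 ⊕ 5 = C.
C[3]: E(K, C) = B; D ⊕ B = 6.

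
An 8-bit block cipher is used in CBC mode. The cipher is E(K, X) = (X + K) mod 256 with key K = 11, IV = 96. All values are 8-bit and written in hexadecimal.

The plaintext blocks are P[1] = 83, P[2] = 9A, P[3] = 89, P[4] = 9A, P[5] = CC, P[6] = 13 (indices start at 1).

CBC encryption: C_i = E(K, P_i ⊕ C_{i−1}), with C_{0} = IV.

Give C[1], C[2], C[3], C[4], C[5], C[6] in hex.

C[1] = 26, C[2] = CD, C[3] = 55, C[4] = E0, C[5] = 3D, C[6] = 3F

C[1]: P[1] ⊕ 96 = 15; E(K, 15) = 26.
C[2]: P[2] ⊕ 26 = BC; E(K, BC) = CD.
C[3]: P[3] ⊕ CD = 44; E(K, 44) = 55.
C[4]: P[4] ⊕ 55 = CF; E(K, CF) = E0.
C[5]: P[5] ⊕ E0 = 2C; E(K, 2C) = 3D.
C[6]: P[6] ⊕ 3D = 2E; E(K, 2E) = 3F.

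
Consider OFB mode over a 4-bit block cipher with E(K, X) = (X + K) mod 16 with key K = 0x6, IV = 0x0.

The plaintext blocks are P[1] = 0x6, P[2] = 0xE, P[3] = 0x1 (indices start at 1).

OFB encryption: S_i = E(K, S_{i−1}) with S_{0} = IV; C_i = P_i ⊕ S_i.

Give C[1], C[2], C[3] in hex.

C[1] = 0x0, C[2] = 0x2, C[3] = 0x3

C[1]: S = E(K, 0x0) = 0x6; 0x6 ⊕ 0x6 = 0x0.
C[2]: S = E(K, 0x6) = 0xC; 0xE ⊕ 0xC = 0x2.
C[3]: S = E(K, 0xC) = 0x2; 0x1 ⊕ 0x2 = 0x3.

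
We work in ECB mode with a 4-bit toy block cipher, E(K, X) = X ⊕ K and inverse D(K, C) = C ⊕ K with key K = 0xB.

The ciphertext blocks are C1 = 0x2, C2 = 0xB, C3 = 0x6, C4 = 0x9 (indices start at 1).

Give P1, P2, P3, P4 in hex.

P1 = 0x9, P2 = 0x0, P3 = 0xD, P4 = 0x2

ECB decryption: P_i = D(K, C_i).
P1: D(K, 0x2) = 0x9.
P2: D(K, 0xB) = 0x0.
P3: D(K, 0x6) = 0xD.
P4: D(K, 0x9) = 0x2.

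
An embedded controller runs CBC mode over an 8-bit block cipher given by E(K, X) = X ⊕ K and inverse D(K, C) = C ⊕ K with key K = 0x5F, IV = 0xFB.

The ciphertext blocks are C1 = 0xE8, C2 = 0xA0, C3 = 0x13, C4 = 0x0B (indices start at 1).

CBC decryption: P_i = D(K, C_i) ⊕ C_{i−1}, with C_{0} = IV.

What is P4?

P4: D(K, 0x0B) = 0x54; 0x54 ⊕ 0x13 = 0x47.

P4 = 0x47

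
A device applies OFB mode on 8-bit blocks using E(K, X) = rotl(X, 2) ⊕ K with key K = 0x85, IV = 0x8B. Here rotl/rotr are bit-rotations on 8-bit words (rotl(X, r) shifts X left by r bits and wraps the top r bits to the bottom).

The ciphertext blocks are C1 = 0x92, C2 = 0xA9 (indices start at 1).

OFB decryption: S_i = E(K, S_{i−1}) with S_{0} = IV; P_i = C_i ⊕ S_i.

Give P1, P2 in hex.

P1 = 0x39, P2 = 0x82

P1: S = E(K, 0x8B) = 0xAB; 0x92 ⊕ 0xAB = 0x39.
P2: S = E(K, 0xAB) = 0x2B; 0xA9 ⊕ 0x2B = 0x82.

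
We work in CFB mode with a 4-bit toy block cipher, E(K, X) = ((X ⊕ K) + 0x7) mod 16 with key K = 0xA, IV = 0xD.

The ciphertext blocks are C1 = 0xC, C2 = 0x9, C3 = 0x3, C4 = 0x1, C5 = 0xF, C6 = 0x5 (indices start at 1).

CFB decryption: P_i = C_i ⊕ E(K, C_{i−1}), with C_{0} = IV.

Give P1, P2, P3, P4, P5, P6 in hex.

P1 = 0x2, P2 = 0x4, P3 = 0x9, P4 = 0x1, P5 = 0xD, P6 = 0x9

P1: E(K, 0xD) = 0xE; 0xC ⊕ 0xE = 0x2.
P2: E(K, 0xC) = 0xD; 0x9 ⊕ 0xD = 0x4.
P3: E(K, 0x9) = 0xA; 0x3 ⊕ 0xA = 0x9.
P4: E(K, 0x3) = 0x0; 0x1 ⊕ 0x0 = 0x1.
P5: E(K, 0x1) = 0x2; 0xF ⊕ 0x2 = 0xD.
P6: E(K, 0xF) = 0xC; 0x5 ⊕ 0xC = 0x9.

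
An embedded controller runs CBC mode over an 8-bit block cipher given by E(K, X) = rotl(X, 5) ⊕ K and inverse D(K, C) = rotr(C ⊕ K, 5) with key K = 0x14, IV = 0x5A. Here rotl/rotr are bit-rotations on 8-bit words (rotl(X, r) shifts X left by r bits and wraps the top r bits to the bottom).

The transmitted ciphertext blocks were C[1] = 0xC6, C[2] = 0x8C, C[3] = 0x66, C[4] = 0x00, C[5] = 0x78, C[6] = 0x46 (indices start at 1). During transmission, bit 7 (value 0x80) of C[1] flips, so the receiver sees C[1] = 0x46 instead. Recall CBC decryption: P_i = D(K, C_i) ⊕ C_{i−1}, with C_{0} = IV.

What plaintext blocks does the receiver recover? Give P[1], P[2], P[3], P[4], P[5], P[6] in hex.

P[1] = 0xC8, P[2] = 0x82, P[3] = 0x1F, P[4] = 0xC6, P[5] = 0x63, P[6] = 0xEA

Only C[1] changed, to 0x46. In CBC, a change in C_i garbles P_i and flips the same bit in P_{i+1}. Decrypting the received ciphertext:
P[1]: D(K, 0x46) = 0x92; 0x92 ⊕ 0x5A = 0xC8.
P[2]: D(K, 0x8C) = 0xC4; 0xC4 ⊕ 0x46 = 0x82.
P[3]: D(K, 0x66) = 0x93; 0x93 ⊕ 0x8C = 0x1F.
P[4]: D(K, 0x00) = 0xA0; 0xA0 ⊕ 0x66 = 0xC6.
P[5]: D(K, 0x78) = 0x63; 0x63 ⊕ 0x00 = 0x63.
P[6]: D(K, 0x46) = 0x92; 0x92 ⊕ 0x78 = 0xEA.
Blocks that differ from the original plaintext: P[1], P[2].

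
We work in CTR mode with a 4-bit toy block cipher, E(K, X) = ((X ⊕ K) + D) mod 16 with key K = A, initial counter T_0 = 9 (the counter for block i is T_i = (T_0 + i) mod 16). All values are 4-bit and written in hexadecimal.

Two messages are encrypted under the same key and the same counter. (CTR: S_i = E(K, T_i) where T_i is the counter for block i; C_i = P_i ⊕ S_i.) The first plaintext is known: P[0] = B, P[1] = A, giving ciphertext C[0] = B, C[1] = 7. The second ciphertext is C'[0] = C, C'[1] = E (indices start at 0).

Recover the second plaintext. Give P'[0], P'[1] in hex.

In CTR with a reused counter, both messages share the same keystream S_i, so C_i ⊕ C'_i = P_i ⊕ P'_i and thus P'_i = P_i ⊕ C_i ⊕ C'_i.
P'[0]: B ⊕ B ⊕ C = C.
P'[1]: A ⊕ 7 ⊕ E = 3.

P'[0] = C, P'[1] = 3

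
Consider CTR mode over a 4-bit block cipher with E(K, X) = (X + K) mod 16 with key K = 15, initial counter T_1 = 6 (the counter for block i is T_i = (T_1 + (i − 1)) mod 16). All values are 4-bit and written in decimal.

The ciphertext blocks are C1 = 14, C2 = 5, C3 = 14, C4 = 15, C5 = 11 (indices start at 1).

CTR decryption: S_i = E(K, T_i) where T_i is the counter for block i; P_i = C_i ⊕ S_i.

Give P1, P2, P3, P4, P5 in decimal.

P1: T = 6, S = E(K, T) = 5; 14 ⊕ 5 = 11.
P2: T = 7, S = E(K, T) = 6; 5 ⊕ 6 = 3.
P3: T = 8, S = E(K, T) = 7; 14 ⊕ 7 = 9.
P4: T = 9, S = E(K, T) = 8; 15 ⊕ 8 = 7.
P5: T = 10, S = E(K, T) = 9; 11 ⊕ 9 = 2.

P1 = 11, P2 = 3, P3 = 9, P4 = 7, P5 = 2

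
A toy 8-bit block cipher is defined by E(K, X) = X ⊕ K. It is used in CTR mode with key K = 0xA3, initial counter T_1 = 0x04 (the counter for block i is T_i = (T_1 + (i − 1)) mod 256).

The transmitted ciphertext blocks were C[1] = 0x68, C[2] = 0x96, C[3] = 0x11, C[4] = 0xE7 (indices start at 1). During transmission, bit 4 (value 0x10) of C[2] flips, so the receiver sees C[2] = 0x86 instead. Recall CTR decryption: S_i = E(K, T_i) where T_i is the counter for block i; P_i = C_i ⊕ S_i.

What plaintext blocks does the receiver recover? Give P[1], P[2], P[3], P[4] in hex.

P[1] = 0xCF, P[2] = 0x20, P[3] = 0xB4, P[4] = 0x43

Only C[2] changed, to 0x86. In CTR, a change in C_i flips the same bit in P_i only; the keystream is unaffected. Decrypting the received ciphertext:
P[1]: T = 0x04, S = E(K, T) = 0xA7; 0x68 ⊕ 0xA7 = 0xCF.
P[2]: T = 0x05, S = E(K, T) = 0xA6; 0x86 ⊕ 0xA6 = 0x20.
P[3]: T = 0x06, S = E(K, T) = 0xA5; 0x11 ⊕ 0xA5 = 0xB4.
P[4]: T = 0x07, S = E(K, T) = 0xA4; 0xE7 ⊕ 0xA4 = 0x43.
Blocks that differ from the original plaintext: P[2].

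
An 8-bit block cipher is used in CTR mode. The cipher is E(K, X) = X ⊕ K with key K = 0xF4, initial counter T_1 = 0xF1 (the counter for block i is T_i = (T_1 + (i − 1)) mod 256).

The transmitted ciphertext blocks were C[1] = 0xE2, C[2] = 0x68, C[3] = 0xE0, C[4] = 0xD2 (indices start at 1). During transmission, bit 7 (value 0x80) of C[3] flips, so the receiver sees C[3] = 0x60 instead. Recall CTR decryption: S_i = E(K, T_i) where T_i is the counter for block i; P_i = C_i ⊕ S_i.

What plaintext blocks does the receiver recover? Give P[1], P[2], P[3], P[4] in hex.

Only C[3] changed, to 0x60. In CTR, a change in C_i flips the same bit in P_i only; the keystream is unaffected. Decrypting the received ciphertext:
P[1]: T = 0xF1, S = E(K, T) = 0x05; 0xE2 ⊕ 0x05 = 0xE7.
P[2]: T = 0xF2, S = E(K, T) = 0x06; 0x68 ⊕ 0x06 = 0x6E.
P[3]: T = 0xF3, S = E(K, T) = 0x07; 0x60 ⊕ 0x07 = 0x67.
P[4]: T = 0xF4, S = E(K, T) = 0x00; 0xD2 ⊕ 0x00 = 0xD2.
Blocks that differ from the original plaintext: P[3].

P[1] = 0xE7, P[2] = 0x6E, P[3] = 0x67, P[4] = 0xD2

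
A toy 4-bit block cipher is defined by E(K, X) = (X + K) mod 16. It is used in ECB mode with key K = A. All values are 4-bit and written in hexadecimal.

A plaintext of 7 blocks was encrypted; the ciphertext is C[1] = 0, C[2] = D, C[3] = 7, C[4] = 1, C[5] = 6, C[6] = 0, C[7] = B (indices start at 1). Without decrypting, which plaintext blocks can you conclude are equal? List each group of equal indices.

ECB encrypts each block independently with the same key, so equal ciphertext blocks imply equal plaintext blocks.
C[1] = C[6] = 0, so P[1] = P[6].

P[1] = P[6]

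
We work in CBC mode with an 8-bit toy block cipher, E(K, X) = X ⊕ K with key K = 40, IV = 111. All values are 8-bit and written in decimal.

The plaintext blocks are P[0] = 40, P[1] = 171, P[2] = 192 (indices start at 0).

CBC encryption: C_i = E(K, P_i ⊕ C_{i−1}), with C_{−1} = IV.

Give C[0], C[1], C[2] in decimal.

C[0]: P[0] ⊕ 111 = 71; E(K, 71) = 111.
C[1]: P[1] ⊕ 111 = 196; E(K, 196) = 236.
C[2]: P[2] ⊕ 236 = 44; E(K, 44) = 4.

C[0] = 111, C[1] = 236, C[2] = 4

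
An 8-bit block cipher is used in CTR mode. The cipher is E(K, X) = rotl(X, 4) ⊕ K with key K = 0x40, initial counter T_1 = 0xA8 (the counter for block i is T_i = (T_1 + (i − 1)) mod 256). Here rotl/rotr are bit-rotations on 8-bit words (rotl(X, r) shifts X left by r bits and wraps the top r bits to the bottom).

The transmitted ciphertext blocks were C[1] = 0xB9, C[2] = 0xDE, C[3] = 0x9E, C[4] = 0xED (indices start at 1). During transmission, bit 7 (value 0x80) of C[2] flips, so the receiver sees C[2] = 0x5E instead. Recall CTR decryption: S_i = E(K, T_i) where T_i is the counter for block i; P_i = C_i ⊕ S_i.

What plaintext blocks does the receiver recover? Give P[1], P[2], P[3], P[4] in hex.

Only C[2] changed, to 0x5E. In CTR, a change in C_i flips the same bit in P_i only; the keystream is unaffected. Decrypting the received ciphertext:
P[1]: T = 0xA8, S = E(K, T) = 0xCA; 0xB9 ⊕ 0xCA = 0x73.
P[2]: T = 0xA9, S = E(K, T) = 0xDA; 0x5E ⊕ 0xDA = 0x84.
P[3]: T = 0xAA, S = E(K, T) = 0xEA; 0x9E ⊕ 0xEA = 0x74.
P[4]: T = 0xAB, S = E(K, T) = 0xFA; 0xED ⊕ 0xFA = 0x17.
Blocks that differ from the original plaintext: P[2].

P[1] = 0x73, P[2] = 0x84, P[3] = 0x74, P[4] = 0x17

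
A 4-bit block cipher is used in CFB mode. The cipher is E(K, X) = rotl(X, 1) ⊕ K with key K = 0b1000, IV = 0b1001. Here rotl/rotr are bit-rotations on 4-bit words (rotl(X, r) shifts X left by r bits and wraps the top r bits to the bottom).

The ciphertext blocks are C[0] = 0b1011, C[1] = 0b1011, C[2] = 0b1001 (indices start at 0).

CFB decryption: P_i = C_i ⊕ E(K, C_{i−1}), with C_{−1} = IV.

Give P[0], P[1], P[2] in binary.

P[0]: E(K, 0b1001) = 0b1011; 0b1011 ⊕ 0b1011 = 0b0000.
P[1]: E(K, 0b1011) = 0b1111; 0b1011 ⊕ 0b1111 = 0b0100.
P[2]: E(K, 0b1011) = 0b1111; 0b1001 ⊕ 0b1111 = 0b0110.

P[0] = 0b0000, P[1] = 0b0100, P[2] = 0b0110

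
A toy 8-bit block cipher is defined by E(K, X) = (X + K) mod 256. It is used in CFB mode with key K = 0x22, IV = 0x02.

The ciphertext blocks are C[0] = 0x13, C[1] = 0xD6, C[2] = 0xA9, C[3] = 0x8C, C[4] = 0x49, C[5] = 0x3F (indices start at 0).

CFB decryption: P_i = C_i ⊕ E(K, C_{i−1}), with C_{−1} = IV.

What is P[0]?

P[0] = 0x37

P[0]: E(K, 0x02) = 0x24; 0x13 ⊕ 0x24 = 0x37.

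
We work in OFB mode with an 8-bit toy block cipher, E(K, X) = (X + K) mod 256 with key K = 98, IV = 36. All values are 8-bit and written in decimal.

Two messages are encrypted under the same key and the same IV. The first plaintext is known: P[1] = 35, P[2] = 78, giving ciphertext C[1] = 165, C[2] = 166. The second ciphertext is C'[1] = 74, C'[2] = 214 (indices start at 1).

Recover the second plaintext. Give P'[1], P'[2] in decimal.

In OFB with a reused IV, both messages share the same keystream S_i, so C_i ⊕ C'_i = P_i ⊕ P'_i and thus P'_i = P_i ⊕ C_i ⊕ C'_i.
P'[1]: 35 ⊕ 165 ⊕ 74 = 204.
P'[2]: 78 ⊕ 166 ⊕ 214 = 62.

P'[1] = 204, P'[2] = 62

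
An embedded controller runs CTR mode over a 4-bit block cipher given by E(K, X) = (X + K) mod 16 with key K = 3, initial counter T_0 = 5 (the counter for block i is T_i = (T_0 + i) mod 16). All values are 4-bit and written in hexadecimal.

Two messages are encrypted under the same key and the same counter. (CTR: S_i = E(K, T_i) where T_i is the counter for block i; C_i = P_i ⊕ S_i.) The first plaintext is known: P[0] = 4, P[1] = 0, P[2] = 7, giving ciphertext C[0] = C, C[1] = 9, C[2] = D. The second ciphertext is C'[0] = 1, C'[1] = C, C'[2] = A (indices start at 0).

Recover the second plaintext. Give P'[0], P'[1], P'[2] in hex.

P'[0] = 9, P'[1] = 5, P'[2] = 0

In CTR with a reused counter, both messages share the same keystream S_i, so C_i ⊕ C'_i = P_i ⊕ P'_i and thus P'_i = P_i ⊕ C_i ⊕ C'_i.
P'[0]: 4 ⊕ C ⊕ 1 = 9.
P'[1]: 0 ⊕ 9 ⊕ C = 5.
P'[2]: 7 ⊕ D ⊕ A = 0.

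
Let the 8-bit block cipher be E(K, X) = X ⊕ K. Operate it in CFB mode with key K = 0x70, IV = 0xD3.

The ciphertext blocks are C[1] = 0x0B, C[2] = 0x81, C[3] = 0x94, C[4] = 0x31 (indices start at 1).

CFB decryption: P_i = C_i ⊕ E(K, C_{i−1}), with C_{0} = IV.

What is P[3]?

P[3] = 0x65

P[3]: E(K, 0x81) = 0xF1; 0x94 ⊕ 0xF1 = 0x65.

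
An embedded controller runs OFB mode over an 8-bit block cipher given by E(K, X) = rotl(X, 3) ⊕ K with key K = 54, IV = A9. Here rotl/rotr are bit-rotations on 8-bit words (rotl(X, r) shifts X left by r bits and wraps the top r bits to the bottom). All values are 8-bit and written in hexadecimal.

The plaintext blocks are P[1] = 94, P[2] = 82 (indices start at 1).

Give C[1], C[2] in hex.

C[1] = 8D, C[2] = 1E

OFB encryption: S_i = E(K, S_{i−1}) with S_{0} = IV; C_i = P_i ⊕ S_i.
C[1]: S = E(K, A9) = 19; 94 ⊕ 19 = 8D.
C[2]: S = E(K, 19) = 9C; 82 ⊕ 9C = 1E.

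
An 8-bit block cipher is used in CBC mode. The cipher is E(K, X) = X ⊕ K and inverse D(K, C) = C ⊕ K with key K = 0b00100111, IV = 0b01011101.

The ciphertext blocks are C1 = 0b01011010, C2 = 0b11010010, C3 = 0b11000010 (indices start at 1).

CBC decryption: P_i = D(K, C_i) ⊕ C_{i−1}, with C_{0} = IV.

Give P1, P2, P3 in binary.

P1: D(K, 0b01011010) = 0b01111101; 0b01111101 ⊕ 0b01011101 = 0b00100000.
P2: D(K, 0b11010010) = 0b11110101; 0b11110101 ⊕ 0b01011010 = 0b10101111.
P3: D(K, 0b11000010) = 0b11100101; 0b11100101 ⊕ 0b11010010 = 0b00110111.

P1 = 0b00100000, P2 = 0b10101111, P3 = 0b00110111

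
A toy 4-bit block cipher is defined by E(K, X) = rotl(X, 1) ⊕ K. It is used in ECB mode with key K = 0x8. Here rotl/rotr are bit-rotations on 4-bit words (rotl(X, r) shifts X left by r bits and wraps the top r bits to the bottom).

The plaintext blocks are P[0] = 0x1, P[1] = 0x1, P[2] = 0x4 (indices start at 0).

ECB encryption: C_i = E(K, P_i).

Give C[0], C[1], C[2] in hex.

C[0] = 0xA, C[1] = 0xA, C[2] = 0x0

C[0]: E(K, 0x1) = 0xA.
C[1]: E(K, 0x1) = 0xA.
C[2]: E(K, 0x4) = 0x0.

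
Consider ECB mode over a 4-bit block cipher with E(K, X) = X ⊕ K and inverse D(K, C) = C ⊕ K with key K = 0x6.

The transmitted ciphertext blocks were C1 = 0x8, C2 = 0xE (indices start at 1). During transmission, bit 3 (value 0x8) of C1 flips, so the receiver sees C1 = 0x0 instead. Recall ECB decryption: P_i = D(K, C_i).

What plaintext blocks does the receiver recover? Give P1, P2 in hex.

P1 = 0x6, P2 = 0x8

Only C1 changed, to 0x0. In ECB, a change in C_i affects only P_i. Decrypting the received ciphertext:
P1: D(K, 0x0) = 0x6.
P2: D(K, 0xE) = 0x8.
Blocks that differ from the original plaintext: P1.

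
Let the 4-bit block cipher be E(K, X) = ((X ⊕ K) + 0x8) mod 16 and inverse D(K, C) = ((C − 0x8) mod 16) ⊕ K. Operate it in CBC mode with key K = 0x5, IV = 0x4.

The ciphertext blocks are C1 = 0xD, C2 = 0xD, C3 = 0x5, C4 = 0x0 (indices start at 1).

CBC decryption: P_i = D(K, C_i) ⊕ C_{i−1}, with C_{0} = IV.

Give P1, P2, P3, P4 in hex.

P1: D(K, 0xD) = 0x0; 0x0 ⊕ 0x4 = 0x4.
P2: D(K, 0xD) = 0x0; 0x0 ⊕ 0xD = 0xD.
P3: D(K, 0x5) = 0x8; 0x8 ⊕ 0xD = 0x5.
P4: D(K, 0x0) = 0xD; 0xD ⊕ 0x5 = 0x8.

P1 = 0x4, P2 = 0xD, P3 = 0x5, P4 = 0x8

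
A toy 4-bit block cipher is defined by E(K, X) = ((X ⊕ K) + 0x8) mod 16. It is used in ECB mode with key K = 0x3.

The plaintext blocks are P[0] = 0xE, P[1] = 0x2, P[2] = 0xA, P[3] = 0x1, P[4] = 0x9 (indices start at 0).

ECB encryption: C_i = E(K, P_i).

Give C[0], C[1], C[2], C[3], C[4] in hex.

C[0] = 0x5, C[1] = 0x9, C[2] = 0x1, C[3] = 0xA, C[4] = 0x2

C[0]: E(K, 0xE) = 0x5.
C[1]: E(K, 0x2) = 0x9.
C[2]: E(K, 0xA) = 0x1.
C[3]: E(K, 0x1) = 0xA.
C[4]: E(K, 0x9) = 0x2.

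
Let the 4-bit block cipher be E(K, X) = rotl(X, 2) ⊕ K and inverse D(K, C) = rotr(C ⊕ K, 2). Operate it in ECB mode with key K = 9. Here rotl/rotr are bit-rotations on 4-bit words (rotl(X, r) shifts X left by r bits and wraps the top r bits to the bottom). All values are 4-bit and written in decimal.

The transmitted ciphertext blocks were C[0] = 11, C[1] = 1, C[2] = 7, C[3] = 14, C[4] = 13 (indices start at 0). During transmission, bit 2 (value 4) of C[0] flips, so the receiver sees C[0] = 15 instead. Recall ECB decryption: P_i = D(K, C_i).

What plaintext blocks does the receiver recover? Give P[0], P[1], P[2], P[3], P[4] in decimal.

Only C[0] changed, to 15. In ECB, a change in C_i affects only P_i. Decrypting the received ciphertext:
P[0]: D(K, 15) = 9.
P[1]: D(K, 1) = 2.
P[2]: D(K, 7) = 11.
P[3]: D(K, 14) = 13.
P[4]: D(K, 13) = 1.
Blocks that differ from the original plaintext: P[0].

P[0] = 9, P[1] = 2, P[2] = 11, P[3] = 13, P[4] = 1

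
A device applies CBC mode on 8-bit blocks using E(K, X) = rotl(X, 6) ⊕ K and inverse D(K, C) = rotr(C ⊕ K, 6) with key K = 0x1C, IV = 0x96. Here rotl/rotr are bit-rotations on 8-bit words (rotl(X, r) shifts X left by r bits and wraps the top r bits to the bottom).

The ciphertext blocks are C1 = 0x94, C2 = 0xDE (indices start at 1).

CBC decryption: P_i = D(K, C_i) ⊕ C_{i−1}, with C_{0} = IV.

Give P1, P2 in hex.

P1: D(K, 0x94) = 0x22; 0x22 ⊕ 0x96 = 0xB4.
P2: D(K, 0xDE) = 0x0B; 0x0B ⊕ 0x94 = 0x9F.

P1 = 0xB4, P2 = 0x9F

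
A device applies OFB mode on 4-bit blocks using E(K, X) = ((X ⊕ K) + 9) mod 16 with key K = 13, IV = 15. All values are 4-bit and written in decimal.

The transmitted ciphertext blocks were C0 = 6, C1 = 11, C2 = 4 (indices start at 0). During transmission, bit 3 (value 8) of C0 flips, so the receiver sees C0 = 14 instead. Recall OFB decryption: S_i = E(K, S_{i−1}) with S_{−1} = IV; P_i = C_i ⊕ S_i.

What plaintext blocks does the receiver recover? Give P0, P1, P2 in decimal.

P0 = 5, P1 = 4, P2 = 15

Only C0 changed, to 14. In OFB, a change in C_i flips the same bit in P_i only; the keystream is unaffected. Decrypting the received ciphertext:
P0: S = E(K, 15) = 11; 14 ⊕ 11 = 5.
P1: S = E(K, 11) = 15; 11 ⊕ 15 = 4.
P2: S = E(K, 15) = 11; 4 ⊕ 11 = 15.
Blocks that differ from the original plaintext: P0.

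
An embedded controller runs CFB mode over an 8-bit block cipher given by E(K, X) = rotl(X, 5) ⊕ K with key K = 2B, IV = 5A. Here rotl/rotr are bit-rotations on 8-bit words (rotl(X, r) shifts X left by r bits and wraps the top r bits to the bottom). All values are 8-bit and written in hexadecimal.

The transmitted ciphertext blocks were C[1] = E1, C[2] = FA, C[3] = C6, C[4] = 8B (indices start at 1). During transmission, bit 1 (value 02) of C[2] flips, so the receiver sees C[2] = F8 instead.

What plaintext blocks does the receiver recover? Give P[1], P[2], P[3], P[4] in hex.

P[1] = 81, P[2] = EF, P[3] = F2, P[4] = 78

CFB decryption: P_i = C_i ⊕ E(K, C_{i−1}), with C_{0} = IV.
Only C[2] changed, to F8. In CFB, a change in C_i flips the same bit in P_i and garbles P_{i+1}. Decrypting the received ciphertext:
P[1]: E(K, 5A) = 60; E1 ⊕ 60 = 81.
P[2]: E(K, E1) = 17; F8 ⊕ 17 = EF.
P[3]: E(K, F8) = 34; C6 ⊕ 34 = F2.
P[4]: E(K, C6) = F3; 8B ⊕ F3 = 78.
Blocks that differ from the original plaintext: P[2], P[3].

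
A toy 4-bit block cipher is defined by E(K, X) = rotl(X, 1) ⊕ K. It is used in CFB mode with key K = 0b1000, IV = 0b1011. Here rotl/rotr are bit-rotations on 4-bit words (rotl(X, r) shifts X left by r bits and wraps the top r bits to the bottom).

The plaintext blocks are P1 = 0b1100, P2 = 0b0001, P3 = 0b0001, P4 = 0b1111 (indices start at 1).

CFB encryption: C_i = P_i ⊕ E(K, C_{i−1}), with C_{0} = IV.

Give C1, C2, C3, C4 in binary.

C1 = 0b0011, C2 = 0b1111, C3 = 0b0110, C4 = 0b1011

C1: E(K, 0b1011) = 0b1111; 0b1100 ⊕ 0b1111 = 0b0011.
C2: E(K, 0b0011) = 0b1110; 0b0001 ⊕ 0b1110 = 0b1111.
C3: E(K, 0b1111) = 0b0111; 0b0001 ⊕ 0b0111 = 0b0110.
C4: E(K, 0b0110) = 0b0100; 0b1111 ⊕ 0b0100 = 0b1011.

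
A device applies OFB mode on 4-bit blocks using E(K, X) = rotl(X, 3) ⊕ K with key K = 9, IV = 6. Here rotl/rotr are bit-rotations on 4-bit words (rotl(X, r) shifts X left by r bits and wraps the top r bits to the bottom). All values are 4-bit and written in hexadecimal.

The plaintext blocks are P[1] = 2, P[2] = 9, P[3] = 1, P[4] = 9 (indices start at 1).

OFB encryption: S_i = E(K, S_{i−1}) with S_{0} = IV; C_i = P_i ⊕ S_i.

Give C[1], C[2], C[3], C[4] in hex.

C[1]: S = E(K, 6) = A; 2 ⊕ A = 8.
C[2]: S = E(K, A) = C; 9 ⊕ C = 5.
C[3]: S = E(K, C) = F; 1 ⊕ F = E.
C[4]: S = E(K, F) = 6; 9 ⊕ 6 = F.

C[1] = 8, C[2] = 5, C[3] = E, C[4] = F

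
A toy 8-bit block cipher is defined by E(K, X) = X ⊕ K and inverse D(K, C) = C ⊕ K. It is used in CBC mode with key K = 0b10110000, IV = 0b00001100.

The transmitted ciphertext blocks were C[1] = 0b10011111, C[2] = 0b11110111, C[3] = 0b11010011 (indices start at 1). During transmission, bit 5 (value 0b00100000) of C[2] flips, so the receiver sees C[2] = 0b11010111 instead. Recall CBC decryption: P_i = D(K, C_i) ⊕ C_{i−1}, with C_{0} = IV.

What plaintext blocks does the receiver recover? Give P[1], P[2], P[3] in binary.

P[1] = 0b00100011, P[2] = 0b11111000, P[3] = 0b10110100

Only C[2] changed, to 0b11010111. In CBC, a change in C_i garbles P_i and flips the same bit in P_{i+1}. Decrypting the received ciphertext:
P[1]: D(K, 0b10011111) = 0b00101111; 0b00101111 ⊕ 0b00001100 = 0b00100011.
P[2]: D(K, 0b11010111) = 0b01100111; 0b01100111 ⊕ 0b10011111 = 0b11111000.
P[3]: D(K, 0b11010011) = 0b01100011; 0b01100011 ⊕ 0b11010111 = 0b10110100.
Blocks that differ from the original plaintext: P[2], P[3].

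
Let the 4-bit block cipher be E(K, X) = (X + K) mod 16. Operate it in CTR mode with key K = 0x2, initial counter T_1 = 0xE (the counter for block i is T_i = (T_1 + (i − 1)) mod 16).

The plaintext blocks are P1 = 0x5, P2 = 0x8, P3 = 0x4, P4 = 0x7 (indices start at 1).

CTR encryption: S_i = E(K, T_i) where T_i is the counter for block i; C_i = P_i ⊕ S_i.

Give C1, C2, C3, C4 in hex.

C1 = 0x5, C2 = 0x9, C3 = 0x6, C4 = 0x4

C1: T = 0xE, S = E(K, T) = 0x0; 0x5 ⊕ 0x0 = 0x5.
C2: T = 0xF, S = E(K, T) = 0x1; 0x8 ⊕ 0x1 = 0x9.
C3: T = 0x0, S = E(K, T) = 0x2; 0x4 ⊕ 0x2 = 0x6.
C4: T = 0x1, S = E(K, T) = 0x3; 0x7 ⊕ 0x3 = 0x4.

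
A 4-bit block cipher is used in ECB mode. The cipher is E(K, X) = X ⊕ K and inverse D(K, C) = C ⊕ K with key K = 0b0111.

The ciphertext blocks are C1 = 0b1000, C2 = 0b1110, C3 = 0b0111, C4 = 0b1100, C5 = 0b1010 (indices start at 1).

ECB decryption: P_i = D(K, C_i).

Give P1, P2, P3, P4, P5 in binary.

P1 = 0b1111, P2 = 0b1001, P3 = 0b0000, P4 = 0b1011, P5 = 0b1101

P1: D(K, 0b1000) = 0b1111.
P2: D(K, 0b1110) = 0b1001.
P3: D(K, 0b0111) = 0b0000.
P4: D(K, 0b1100) = 0b1011.
P5: D(K, 0b1010) = 0b1101.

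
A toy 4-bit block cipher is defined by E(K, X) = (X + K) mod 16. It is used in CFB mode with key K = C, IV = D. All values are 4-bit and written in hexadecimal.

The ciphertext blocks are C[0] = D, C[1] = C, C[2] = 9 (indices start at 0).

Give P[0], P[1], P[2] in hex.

CFB decryption: P_i = C_i ⊕ E(K, C_{i−1}), with C_{−1} = IV.
P[0]: E(K, D) = 9; D ⊕ 9 = 4.
P[1]: E(K, D) = 9; C ⊕ 9 = 5.
P[2]: E(K, C) = 8; 9 ⊕ 8 = 1.

P[0] = 4, P[1] = 5, P[2] = 1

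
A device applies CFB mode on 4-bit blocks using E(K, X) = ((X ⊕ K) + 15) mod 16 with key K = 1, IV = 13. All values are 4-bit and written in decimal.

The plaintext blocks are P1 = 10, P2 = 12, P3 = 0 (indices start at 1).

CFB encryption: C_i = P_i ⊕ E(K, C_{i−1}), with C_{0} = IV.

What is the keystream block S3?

C1: E(K, 13) = 11; 10 ⊕ 11 = 1.
C2: E(K, 1) = 15; 12 ⊕ 15 = 3.
C3: E(K, 3) = 1; 0 ⊕ 1 = 1.
So S3 = 1.

1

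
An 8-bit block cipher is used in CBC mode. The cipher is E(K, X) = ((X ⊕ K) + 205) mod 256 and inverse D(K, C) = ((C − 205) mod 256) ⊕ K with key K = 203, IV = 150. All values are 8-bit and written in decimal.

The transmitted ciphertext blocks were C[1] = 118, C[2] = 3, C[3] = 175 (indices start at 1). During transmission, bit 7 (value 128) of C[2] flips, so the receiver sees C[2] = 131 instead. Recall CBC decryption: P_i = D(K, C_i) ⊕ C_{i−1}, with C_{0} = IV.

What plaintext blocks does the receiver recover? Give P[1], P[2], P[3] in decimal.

Only C[2] changed, to 131. In CBC, a change in C_i garbles P_i and flips the same bit in P_{i+1}. Decrypting the received ciphertext:
P[1]: D(K, 118) = 98; 98 ⊕ 150 = 244.
P[2]: D(K, 131) = 125; 125 ⊕ 118 = 11.
P[3]: D(K, 175) = 41; 41 ⊕ 131 = 170.
Blocks that differ from the original plaintext: P[2], P[3].

P[1] = 244, P[2] = 11, P[3] = 170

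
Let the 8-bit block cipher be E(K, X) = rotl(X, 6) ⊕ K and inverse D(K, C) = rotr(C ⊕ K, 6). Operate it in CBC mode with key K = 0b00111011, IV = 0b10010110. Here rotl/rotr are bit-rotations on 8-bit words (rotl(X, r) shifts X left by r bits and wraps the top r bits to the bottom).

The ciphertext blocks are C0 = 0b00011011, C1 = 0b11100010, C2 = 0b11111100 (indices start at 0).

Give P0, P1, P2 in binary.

P0 = 0b00010110, P1 = 0b01111100, P2 = 0b11111101

CBC decryption: P_i = D(K, C_i) ⊕ C_{i−1}, with C_{−1} = IV.
P0: D(K, 0b00011011) = 0b10000000; 0b10000000 ⊕ 0b10010110 = 0b00010110.
P1: D(K, 0b11100010) = 0b01100111; 0b01100111 ⊕ 0b00011011 = 0b01111100.
P2: D(K, 0b11111100) = 0b00011111; 0b00011111 ⊕ 0b11100010 = 0b11111101.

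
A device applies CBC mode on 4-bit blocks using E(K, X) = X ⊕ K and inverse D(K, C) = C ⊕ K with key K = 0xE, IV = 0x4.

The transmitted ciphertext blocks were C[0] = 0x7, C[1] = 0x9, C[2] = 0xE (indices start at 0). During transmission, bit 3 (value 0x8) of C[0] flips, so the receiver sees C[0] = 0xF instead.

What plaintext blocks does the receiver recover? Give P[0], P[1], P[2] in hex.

P[0] = 0x5, P[1] = 0x8, P[2] = 0x9

CBC decryption: P_i = D(K, C_i) ⊕ C_{i−1}, with C_{−1} = IV.
Only C[0] changed, to 0xF. In CBC, a change in C_i garbles P_i and flips the same bit in P_{i+1}. Decrypting the received ciphertext:
P[0]: D(K, 0xF) = 0x1; 0x1 ⊕ 0x4 = 0x5.
P[1]: D(K, 0x9) = 0x7; 0x7 ⊕ 0xF = 0x8.
P[2]: D(K, 0xE) = 0x0; 0x0 ⊕ 0x9 = 0x9.
Blocks that differ from the original plaintext: P[0], P[1].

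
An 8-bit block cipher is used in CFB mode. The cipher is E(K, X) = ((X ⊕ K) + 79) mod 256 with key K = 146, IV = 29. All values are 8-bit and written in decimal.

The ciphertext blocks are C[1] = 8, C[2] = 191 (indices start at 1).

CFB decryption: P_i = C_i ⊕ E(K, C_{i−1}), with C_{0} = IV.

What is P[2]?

P[2]: E(K, 8) = 233; 191 ⊕ 233 = 86.

P[2] = 86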